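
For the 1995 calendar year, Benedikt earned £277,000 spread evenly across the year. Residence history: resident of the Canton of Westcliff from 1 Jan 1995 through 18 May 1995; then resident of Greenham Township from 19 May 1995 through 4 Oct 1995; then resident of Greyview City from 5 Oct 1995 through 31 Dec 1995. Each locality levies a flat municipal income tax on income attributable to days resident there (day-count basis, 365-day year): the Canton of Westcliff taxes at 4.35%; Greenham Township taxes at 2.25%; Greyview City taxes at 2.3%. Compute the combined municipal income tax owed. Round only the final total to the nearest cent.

The Canton of Westcliff, 1 Jan – 18 May 1995: 138 days → £277,000 × 4.35% × 138/365 = £4,555.7014
Greenham Township, 19 May – 4 Oct 1995: 139 days → £277,000 × 2.25% × 139/365 = £2,373.4726
Greyview City, 5 Oct – 31 Dec 1995: 88 days → £277,000 × 2.3% × 88/365 = £1,536.0219
Total = £8,465.1959

£8,465.20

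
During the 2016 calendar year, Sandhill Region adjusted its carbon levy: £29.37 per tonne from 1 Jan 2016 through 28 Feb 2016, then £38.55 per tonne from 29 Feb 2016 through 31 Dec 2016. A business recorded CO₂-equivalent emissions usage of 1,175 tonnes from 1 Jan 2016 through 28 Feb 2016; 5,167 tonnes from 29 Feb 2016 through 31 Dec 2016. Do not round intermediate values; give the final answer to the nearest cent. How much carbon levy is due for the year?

1 Jan – 28 Feb 2016: 1,175 tonnes at £29.37/tonne → £34,509.75
29 Feb – 31 Dec 2016: 5,167 tonnes at £38.55/tonne → £199,187.85

£233,697.60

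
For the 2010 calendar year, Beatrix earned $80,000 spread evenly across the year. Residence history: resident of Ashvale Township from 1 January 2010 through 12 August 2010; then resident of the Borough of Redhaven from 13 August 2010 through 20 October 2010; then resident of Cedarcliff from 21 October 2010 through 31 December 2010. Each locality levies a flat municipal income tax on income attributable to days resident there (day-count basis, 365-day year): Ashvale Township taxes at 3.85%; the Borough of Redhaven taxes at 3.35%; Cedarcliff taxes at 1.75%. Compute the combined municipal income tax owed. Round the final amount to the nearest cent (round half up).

Ashvale Township, 1 January – 12 August 2010: 224 days → $80,000 × 3.85% × 224/365 = $1,890.1918
The Borough of Redhaven, 13 August – 20 October 2010: 69 days → $80,000 × 3.35% × 69/365 = $506.6301
Cedarcliff, 21 October – 31 December 2010: 72 days → $80,000 × 1.75% × 72/365 = $276.1644
Total = $2,672.9863

$2,672.99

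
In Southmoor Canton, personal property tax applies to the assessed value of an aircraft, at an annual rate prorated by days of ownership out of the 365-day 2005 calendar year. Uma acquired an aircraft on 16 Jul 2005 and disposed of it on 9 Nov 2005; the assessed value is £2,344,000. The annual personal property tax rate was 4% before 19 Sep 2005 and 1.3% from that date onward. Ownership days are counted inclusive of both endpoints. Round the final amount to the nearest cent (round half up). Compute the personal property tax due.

£21,038.20

16 Jul – 18 Sep 2005: 65 days at 4% → £2,344,000 × 4% × 65/365 = £16,696.9863
19 Sep – 9 Nov 2005: 52 days at 1.3% → £2,344,000 × 1.3% × 52/365 = £4,341.2164
Total = £21,038.2027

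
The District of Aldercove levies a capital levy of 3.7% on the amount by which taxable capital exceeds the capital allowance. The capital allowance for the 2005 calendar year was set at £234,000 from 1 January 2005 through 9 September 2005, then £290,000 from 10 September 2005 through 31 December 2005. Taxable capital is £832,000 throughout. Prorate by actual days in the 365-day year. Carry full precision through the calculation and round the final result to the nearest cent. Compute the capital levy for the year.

1 January – 9 September 2005: 252 days, exemption £234,000 → (£832,000 − £234,000) × 3.7% × 252/365 = £15,276.0329
10 September – 31 December 2005: 113 days, exemption £290,000 → (£832,000 − £290,000) × 3.7% × 113/365 = £6,208.4986
Total = £21,484.5315

£21,484.53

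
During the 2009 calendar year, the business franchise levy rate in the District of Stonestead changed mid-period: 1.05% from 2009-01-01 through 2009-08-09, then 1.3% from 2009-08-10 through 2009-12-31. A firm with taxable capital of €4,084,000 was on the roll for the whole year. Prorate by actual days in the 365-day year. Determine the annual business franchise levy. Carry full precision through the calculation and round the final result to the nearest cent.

2009-01-01 to 2009-08-09: 221 days at 1.05% → €4,084,000 × 1.05% × 221/365 = €25,964.1699
2009-08-10 to 2009-12-31: 144 days at 1.3% → €4,084,000 × 1.3% × 144/365 = €20,945.8849
Total = €46,910.0548

€46,910.05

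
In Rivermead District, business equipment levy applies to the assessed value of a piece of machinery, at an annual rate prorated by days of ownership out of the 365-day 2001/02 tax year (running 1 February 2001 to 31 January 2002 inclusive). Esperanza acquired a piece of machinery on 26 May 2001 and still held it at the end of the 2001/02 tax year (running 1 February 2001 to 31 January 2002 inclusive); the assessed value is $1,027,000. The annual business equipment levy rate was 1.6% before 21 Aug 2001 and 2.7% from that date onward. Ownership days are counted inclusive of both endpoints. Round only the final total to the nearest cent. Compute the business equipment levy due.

$16,375.73

26 May – 20 Aug 2001: 87 days at 1.6% → $1,027,000 × 1.6% × 87/365 = $3,916.6685
21 Aug 2001 – 31 Jan 2002: 164 days at 2.7% → $1,027,000 × 2.7% × 164/365 = $12,459.0575
Total = $16,375.7260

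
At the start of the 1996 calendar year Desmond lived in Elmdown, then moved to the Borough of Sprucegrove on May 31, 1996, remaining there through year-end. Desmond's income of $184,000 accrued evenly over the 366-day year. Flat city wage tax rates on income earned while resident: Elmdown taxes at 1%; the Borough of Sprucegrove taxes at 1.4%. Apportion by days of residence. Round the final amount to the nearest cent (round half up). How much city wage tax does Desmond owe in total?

Elmdown, January 1 – May 30, 1996: 151 days → $184,000 × 1% × 151/366 = $759.1257
The Borough of Sprucegrove, May 31 – December 31, 1996: 215 days → $184,000 × 1.4% × 215/366 = $1,513.2240
Total = $2,272.3497

$2,272.35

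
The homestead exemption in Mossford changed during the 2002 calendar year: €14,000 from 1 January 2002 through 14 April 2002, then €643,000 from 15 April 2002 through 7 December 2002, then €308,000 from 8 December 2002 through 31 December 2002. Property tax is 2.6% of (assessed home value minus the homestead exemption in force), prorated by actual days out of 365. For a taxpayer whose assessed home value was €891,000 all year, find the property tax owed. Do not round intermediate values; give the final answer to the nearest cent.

€11,680.48

1 January – 14 April 2002: 104 days, exemption €14,000 → (€891,000 − €14,000) × 2.6% × 104/365 = €6,497.0082
15 April – 7 December 2002: 237 days, exemption €643,000 → (€891,000 − €643,000) × 2.6% × 237/365 = €4,186.7836
8 December – 31 December 2002: 24 days, exemption €308,000 → (€891,000 − €308,000) × 2.6% × 24/365 = €996.6904
Total = €11,680.4822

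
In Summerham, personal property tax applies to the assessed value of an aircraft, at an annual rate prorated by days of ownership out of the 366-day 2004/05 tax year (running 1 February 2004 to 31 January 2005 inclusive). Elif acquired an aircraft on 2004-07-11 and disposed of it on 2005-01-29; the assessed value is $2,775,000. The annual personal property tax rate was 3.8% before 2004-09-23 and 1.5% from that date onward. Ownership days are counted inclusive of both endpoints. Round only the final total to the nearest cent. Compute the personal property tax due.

$35,991.60

2004-07-11 to 2004-09-22: 74 days at 3.8% → $2,775,000 × 3.8% × 74/366 = $21,320.4918
2004-09-23 to 2005-01-29: 129 days at 1.5% → $2,775,000 × 1.5% × 129/366 = $14,671.1066
Total = $35,991.5984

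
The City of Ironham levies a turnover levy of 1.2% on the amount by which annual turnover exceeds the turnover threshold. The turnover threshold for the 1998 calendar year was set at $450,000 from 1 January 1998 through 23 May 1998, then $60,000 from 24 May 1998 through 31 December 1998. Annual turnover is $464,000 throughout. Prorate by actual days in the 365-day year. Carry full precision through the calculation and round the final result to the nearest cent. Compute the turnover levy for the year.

$3,014.47

1 January – 23 May 1998: 143 days, exemption $450,000 → ($464,000 − $450,000) × 1.2% × 143/365 = $65.8192
24 May – 31 December 1998: 222 days, exemption $60,000 → ($464,000 − $60,000) × 1.2% × 222/365 = $2,948.6466
Total = $3,014.4658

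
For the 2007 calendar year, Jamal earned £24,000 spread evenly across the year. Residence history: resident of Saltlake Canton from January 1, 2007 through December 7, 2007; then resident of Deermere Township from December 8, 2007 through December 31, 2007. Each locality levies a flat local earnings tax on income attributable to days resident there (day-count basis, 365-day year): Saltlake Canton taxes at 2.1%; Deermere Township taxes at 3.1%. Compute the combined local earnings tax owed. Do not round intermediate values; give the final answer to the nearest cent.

£519.78

Saltlake Canton, January 1 – December 7, 2007: 341 days → £24,000 × 2.1% × 341/365 = £470.8603
Deermere Township, December 8 – December 31, 2007: 24 days → £24,000 × 3.1% × 24/365 = £48.9205
Total = £519.7808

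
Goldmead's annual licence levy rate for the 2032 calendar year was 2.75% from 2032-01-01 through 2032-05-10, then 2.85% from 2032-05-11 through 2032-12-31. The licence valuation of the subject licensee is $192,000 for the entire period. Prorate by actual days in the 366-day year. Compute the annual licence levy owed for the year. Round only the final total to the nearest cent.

$5,403.28

2032-01-01 to 2032-05-10: 131 days at 2.75% → $192,000 × 2.75% × 131/366 = $1,889.8361
2032-05-11 to 2032-12-31: 235 days at 2.85% → $192,000 × 2.85% × 235/366 = $3,513.4426
Total = $5,403.2787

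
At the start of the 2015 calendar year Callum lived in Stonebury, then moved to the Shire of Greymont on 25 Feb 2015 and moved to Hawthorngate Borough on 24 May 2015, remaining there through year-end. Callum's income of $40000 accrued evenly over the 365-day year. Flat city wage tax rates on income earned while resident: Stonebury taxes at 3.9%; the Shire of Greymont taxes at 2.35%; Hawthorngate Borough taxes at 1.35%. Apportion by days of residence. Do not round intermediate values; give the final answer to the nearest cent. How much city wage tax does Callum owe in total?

Stonebury, 1 Jan – 24 Feb 2015: 55 days → $40000 × 3.9% × 55/365 = $235.0685
The Shire of Greymont, 25 Feb – 23 May 2015: 88 days → $40000 × 2.35% × 88/365 = $226.6301
Hawthorngate Borough, 24 May – 31 Dec 2015: 222 days → $40000 × 1.35% × 222/365 = $328.4384
Total = $790.1370

$790.14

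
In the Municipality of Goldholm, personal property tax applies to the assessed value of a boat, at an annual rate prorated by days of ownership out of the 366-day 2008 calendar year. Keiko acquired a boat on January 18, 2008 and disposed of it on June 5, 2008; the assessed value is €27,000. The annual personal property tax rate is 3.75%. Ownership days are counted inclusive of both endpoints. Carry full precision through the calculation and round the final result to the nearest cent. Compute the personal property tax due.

€387.30

Days held (January 18 – June 5, 2008): 140 out of 366
Tax = €27,000 × 3.75% × 140/366 = €387.2951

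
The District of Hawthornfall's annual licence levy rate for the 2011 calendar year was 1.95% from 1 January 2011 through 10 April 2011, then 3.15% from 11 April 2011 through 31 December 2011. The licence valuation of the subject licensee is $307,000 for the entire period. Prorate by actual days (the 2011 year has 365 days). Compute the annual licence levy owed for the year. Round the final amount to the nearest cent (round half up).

1 January – 10 April 2011: 100 days at 1.95% → $307,000 × 1.95% × 100/365 = $1,640.1370
11 April – 31 December 2011: 265 days at 3.15% → $307,000 × 3.15% × 265/365 = $7,021.0479
Total = $8,661.1849

$8,661.18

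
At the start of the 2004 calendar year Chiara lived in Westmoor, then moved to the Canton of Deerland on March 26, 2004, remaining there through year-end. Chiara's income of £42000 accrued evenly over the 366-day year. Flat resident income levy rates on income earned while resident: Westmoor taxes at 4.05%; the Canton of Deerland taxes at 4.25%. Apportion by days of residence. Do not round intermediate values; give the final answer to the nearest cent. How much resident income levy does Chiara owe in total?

£1765.49

Westmoor, January 1 – March 25, 2004: 85 days → £42000 × 4.05% × 85/366 = £395.0410
The Canton of Deerland, March 26 – December 31, 2004: 281 days → £42000 × 4.25% × 281/366 = £1370.4508
Total = £1765.4918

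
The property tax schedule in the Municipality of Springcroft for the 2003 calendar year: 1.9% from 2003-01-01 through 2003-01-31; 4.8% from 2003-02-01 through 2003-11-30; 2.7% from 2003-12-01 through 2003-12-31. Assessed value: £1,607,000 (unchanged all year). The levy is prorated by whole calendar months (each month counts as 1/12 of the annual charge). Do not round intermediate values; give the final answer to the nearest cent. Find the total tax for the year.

£70,440.17

2003-01-01 to 2003-01-31: 1 month at 1.9% → £1,607,000 × 1.9% × 1/12 = £2,544.4167
2003-02-01 to 2003-11-30: 10 months at 4.8% → £1,607,000 × 4.8% × 10/12 = £64,280.0000
2003-12-01 to 2003-12-31: 1 month at 2.7% → £1,607,000 × 2.7% × 1/12 = £3,615.7500
Total = £70,440.1667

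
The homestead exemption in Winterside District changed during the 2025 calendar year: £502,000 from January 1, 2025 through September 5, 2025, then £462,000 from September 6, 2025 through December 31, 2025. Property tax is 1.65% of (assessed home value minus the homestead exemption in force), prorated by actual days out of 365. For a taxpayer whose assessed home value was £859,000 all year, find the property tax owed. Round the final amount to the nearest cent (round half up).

January 1 – September 5, 2025: 248 days, exemption £502,000 → (£859,000 − £502,000) × 1.65% × 248/365 = £4,002.3123
September 6 – December 31, 2025: 117 days, exemption £462,000 → (£859,000 − £462,000) × 1.65% × 117/365 = £2,099.7493
Total = £6,102.0616

£6,102.06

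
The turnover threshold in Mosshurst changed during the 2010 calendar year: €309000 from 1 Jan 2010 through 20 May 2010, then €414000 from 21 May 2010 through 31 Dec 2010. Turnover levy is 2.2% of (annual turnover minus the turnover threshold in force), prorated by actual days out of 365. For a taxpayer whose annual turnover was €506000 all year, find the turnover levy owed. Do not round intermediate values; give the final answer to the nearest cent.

€2910.03

1 Jan – 20 May 2010: 140 days, exemption €309000 → (€506000 − €309000) × 2.2% × 140/365 = €1662.3562
21 May – 31 Dec 2010: 225 days, exemption €414000 → (€506000 − €414000) × 2.2% × 225/365 = €1247.6712
Total = €2910.0274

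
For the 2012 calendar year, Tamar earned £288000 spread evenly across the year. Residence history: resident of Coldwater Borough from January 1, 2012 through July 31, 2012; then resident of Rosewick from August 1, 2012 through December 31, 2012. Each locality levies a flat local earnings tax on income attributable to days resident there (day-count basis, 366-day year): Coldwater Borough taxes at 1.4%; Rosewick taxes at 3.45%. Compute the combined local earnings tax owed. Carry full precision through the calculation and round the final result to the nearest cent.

£6500.07

Coldwater Borough, January 1 – July 31, 2012: 213 days → £288000 × 1.4% × 213/366 = £2346.4918
Rosewick, August 1 – December 31, 2012: 153 days → £288000 × 3.45% × 153/366 = £4153.5738
Total = £6500.0656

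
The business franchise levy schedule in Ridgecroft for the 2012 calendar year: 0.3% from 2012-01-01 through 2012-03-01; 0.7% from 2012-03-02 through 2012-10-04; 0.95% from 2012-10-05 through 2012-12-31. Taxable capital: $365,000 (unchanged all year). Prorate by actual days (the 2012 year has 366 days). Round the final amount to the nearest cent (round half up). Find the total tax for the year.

$2,531.07

2012-01-01 to 2012-03-01: 61 days at 0.3% → $365,000 × 0.3% × 61/366 = $182.5000
2012-03-02 to 2012-10-04: 217 days at 0.7% → $365,000 × 0.7% × 217/366 = $1,514.8497
2012-10-05 to 2012-12-31: 88 days at 0.95% → $365,000 × 0.95% × 88/366 = $833.7158
Total = $2,531.0656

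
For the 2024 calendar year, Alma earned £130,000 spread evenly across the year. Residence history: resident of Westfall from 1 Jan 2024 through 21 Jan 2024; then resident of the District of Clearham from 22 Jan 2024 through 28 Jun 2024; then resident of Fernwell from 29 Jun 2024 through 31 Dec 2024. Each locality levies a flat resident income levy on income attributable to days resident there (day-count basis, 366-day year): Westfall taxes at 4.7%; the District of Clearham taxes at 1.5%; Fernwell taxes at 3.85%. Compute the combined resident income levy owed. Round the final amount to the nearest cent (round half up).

Westfall, 1 Jan – 21 Jan 2024: 21 days → £130,000 × 4.7% × 21/366 = £350.5738
The District of Clearham, 22 Jan – 28 Jun 2024: 159 days → £130,000 × 1.5% × 159/366 = £847.1311
Fernwell, 29 Jun – 31 Dec 2024: 186 days → £130,000 × 3.85% × 186/366 = £2,543.5246
Total = £3,741.2295

£3,741.23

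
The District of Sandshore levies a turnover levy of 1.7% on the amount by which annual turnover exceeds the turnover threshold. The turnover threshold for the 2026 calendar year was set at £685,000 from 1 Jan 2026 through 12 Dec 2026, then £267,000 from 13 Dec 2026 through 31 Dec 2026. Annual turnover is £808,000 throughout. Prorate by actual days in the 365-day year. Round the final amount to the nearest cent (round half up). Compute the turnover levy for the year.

1 Jan – 12 Dec 2026: 346 days, exemption £685,000 → (£808,000 − £685,000) × 1.7% × 346/365 = £1,982.1534
13 Dec – 31 Dec 2026: 19 days, exemption £267,000 → (£808,000 − £267,000) × 1.7% × 19/365 = £478.7479
Total = £2,460.9014

£2,460.90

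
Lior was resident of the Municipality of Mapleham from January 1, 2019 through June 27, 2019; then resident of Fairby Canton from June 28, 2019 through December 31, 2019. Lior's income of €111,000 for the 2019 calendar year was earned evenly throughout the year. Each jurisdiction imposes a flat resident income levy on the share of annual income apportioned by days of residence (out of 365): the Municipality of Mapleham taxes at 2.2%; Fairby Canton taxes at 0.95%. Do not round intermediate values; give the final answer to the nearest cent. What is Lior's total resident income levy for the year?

The Municipality of Mapleham, January 1 – June 27, 2019: 178 days → €111,000 × 2.2% × 178/365 = €1,190.8932
Fairby Canton, June 28 – December 31, 2019: 187 days → €111,000 × 0.95% × 187/365 = €540.2507
Total = €1,731.1438

€1,731.14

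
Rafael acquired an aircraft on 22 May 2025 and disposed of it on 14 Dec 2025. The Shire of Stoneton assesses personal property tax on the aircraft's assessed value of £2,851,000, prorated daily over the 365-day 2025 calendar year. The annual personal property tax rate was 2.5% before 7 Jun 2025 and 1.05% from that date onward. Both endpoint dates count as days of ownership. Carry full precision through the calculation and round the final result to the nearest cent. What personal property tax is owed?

22 May – 6 Jun 2025: 16 days at 2.5% → £2,851,000 × 2.5% × 16/365 = £3,124.3836
7 Jun – 14 Dec 2025: 191 days at 1.05% → £2,851,000 × 1.05% × 191/365 = £15,664.8781
Total = £18,789.2616

£18,789.26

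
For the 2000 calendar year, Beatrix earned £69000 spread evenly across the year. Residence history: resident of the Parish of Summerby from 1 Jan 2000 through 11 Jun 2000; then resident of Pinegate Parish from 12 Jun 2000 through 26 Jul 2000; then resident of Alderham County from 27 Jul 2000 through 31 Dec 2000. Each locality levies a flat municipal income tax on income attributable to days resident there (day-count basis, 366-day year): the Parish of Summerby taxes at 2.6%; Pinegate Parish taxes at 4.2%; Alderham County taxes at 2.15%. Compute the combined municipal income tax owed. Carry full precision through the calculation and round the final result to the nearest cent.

The Parish of Summerby, 1 Jan – 11 Jun 2000: 163 days → £69000 × 2.6% × 163/366 = £798.9672
Pinegate Parish, 12 Jun – 26 Jul 2000: 45 days → £69000 × 4.2% × 45/366 = £356.3115
Alderham County, 27 Jul – 31 Dec 2000: 158 days → £69000 × 2.15% × 158/366 = £640.4180
Total = £1795.6967

£1795.70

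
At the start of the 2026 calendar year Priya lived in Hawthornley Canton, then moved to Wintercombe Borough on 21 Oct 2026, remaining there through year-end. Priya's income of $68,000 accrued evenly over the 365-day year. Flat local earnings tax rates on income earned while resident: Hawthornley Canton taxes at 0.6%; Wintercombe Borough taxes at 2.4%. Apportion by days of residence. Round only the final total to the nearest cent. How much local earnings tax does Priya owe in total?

Hawthornley Canton, 1 Jan – 20 Oct 2026: 293 days → $68,000 × 0.6% × 293/365 = $327.5178
Wintercombe Borough, 21 Oct – 31 Dec 2026: 72 days → $68,000 × 2.4% × 72/365 = $321.9288
Total = $649.4466

$649.45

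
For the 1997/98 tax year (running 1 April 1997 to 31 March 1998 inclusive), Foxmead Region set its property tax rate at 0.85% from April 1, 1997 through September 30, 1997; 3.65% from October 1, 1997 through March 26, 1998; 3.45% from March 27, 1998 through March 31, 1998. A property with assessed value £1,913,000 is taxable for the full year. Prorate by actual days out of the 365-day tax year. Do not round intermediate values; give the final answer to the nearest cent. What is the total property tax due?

April 1 – September 30, 1997: 183 days at 0.85% → £1,913,000 × 0.85% × 183/365 = £8,152.5247
October 1, 1997 – March 26, 1998: 177 days at 3.65% → £1,913,000 × 3.65% × 177/365 = £33,860.1000
March 27 – March 31, 1998: 5 days at 3.45% → £1,913,000 × 3.45% × 5/365 = £904.0890
Total = £42,916.7137

£42,916.71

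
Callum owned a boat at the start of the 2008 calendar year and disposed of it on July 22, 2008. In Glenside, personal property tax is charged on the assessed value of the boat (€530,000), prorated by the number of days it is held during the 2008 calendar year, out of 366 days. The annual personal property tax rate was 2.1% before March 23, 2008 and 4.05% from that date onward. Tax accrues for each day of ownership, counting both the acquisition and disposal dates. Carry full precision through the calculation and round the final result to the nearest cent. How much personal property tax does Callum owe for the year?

January 1 – March 22, 2008: 82 days at 2.1% → €530,000 × 2.1% × 82/366 = €2,493.6066
March 23 – July 22, 2008: 122 days at 4.05% → €530,000 × 4.05% × 122/366 = €7,155.0000
Total = €9,648.6066

€9,648.61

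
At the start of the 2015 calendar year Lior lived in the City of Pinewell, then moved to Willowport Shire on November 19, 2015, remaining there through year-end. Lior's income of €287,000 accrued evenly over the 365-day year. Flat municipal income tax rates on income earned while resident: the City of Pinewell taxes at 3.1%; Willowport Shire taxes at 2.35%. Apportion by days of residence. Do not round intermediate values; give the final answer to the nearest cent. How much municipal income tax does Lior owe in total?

The City of Pinewell, January 1 – November 18, 2015: 322 days → €287,000 × 3.1% × 322/365 = €7,848.8603
Willowport Shire, November 19 – December 31, 2015: 43 days → €287,000 × 2.35% × 43/365 = €794.5575
Total = €8,643.4178

€8,643.42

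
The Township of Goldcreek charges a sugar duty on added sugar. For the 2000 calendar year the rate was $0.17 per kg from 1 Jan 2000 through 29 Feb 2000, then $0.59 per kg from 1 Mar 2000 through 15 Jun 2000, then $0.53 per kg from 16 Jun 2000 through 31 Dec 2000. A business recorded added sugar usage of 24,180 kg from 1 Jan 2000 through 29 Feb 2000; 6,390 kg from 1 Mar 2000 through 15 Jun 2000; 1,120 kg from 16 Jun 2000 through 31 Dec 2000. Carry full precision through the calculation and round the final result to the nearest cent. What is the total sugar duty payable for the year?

$8,474.30

1 Jan – 29 Feb 2000: 24,180 kg at $0.17/kg → $4,110.60
1 Mar – 15 Jun 2000: 6,390 kg at $0.59/kg → $3,770.10
16 Jun – 31 Dec 2000: 1,120 kg at $0.53/kg → $593.60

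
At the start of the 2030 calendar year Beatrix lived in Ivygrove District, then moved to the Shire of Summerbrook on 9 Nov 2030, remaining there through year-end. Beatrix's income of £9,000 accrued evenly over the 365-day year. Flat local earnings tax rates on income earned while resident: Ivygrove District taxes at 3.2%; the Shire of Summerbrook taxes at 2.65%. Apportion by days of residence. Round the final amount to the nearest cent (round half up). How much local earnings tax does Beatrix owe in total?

Ivygrove District, 1 Jan – 8 Nov 2030: 312 days → £9,000 × 3.2% × 312/365 = £246.1808
The Shire of Summerbrook, 9 Nov – 31 Dec 2030: 53 days → £9,000 × 2.65% × 53/365 = £34.6315
Total = £280.8123

£280.81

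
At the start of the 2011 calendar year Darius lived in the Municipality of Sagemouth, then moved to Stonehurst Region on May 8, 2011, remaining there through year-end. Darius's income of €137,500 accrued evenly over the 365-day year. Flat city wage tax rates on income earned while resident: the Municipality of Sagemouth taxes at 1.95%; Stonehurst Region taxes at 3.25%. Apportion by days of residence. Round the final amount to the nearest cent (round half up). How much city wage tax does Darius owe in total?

€3,846.80

The Municipality of Sagemouth, January 1 – May 7, 2011: 127 days → €137,500 × 1.95% × 127/365 = €932.9281
Stonehurst Region, May 8 – December 31, 2011: 238 days → €137,500 × 3.25% × 238/365 = €2,913.8699
Total = €3,846.7979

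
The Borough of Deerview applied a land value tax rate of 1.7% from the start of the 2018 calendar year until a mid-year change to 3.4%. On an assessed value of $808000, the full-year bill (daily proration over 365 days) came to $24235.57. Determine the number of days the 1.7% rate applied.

Let d = days at the first rate; then 365 − d days at the second rate.
$808000 × [1.7%·d + 3.4%·(365−d)] / 365 = $24235.57
Solving gives d = 86, so the new rate took effect on 28 Mar 2018.

86 days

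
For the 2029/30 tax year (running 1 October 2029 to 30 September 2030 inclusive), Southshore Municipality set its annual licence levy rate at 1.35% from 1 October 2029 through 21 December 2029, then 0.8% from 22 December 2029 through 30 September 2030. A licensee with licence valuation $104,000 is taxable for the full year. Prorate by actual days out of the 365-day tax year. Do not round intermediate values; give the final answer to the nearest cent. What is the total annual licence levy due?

1 October – 21 December 2029: 82 days at 1.35% → $104,000 × 1.35% × 82/365 = $315.4192
22 December 2029 – 30 September 2030: 283 days at 0.8% → $104,000 × 0.8% × 283/365 = $645.0849
Total = $960.5041

$960.50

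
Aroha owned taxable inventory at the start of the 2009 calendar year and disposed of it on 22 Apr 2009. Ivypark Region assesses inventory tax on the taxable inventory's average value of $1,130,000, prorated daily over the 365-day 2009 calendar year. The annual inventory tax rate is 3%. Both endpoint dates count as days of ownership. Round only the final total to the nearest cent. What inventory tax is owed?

$10,402.19

Days held (1 Jan – 22 Apr 2009): 112 out of 365
Tax = $1,130,000 × 3% × 112/365 = $10,402.1918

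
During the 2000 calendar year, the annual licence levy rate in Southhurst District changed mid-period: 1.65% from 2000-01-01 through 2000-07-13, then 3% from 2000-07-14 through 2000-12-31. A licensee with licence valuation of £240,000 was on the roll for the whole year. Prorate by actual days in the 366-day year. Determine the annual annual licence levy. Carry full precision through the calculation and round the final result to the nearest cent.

2000-01-01 to 2000-07-13: 195 days at 1.65% → £240,000 × 1.65% × 195/366 = £2,109.8361
2000-07-14 to 2000-12-31: 171 days at 3% → £240,000 × 3% × 171/366 = £3,363.9344
Total = £5,473.7705

£5,473.77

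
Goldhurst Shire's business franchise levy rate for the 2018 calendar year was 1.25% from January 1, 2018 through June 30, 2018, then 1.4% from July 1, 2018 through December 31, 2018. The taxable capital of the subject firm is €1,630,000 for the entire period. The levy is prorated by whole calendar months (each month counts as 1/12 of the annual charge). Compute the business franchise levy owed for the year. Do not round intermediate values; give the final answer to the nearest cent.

€21,597.50

January 1 – June 30, 2018: 6 months at 1.25% → €1,630,000 × 1.25% × 6/12 = €10,187.5000
July 1 – December 31, 2018: 6 months at 1.4% → €1,630,000 × 1.4% × 6/12 = €11,410.0000
Total = €21,597.5000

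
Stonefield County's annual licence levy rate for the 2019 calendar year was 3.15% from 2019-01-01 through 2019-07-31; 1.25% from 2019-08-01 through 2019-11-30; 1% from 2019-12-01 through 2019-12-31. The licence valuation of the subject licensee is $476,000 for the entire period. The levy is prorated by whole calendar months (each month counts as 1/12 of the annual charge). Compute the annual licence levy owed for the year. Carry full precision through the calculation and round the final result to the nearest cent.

$11,126.50

2019-01-01 to 2019-07-31: 7 months at 3.15% → $476,000 × 3.15% × 7/12 = $8,746.5000
2019-08-01 to 2019-11-30: 4 months at 1.25% → $476,000 × 1.25% × 4/12 = $1,983.3333
2019-12-01 to 2019-12-31: 1 month at 1% → $476,000 × 1% × 1/12 = $396.6667
Total = $11,126.5000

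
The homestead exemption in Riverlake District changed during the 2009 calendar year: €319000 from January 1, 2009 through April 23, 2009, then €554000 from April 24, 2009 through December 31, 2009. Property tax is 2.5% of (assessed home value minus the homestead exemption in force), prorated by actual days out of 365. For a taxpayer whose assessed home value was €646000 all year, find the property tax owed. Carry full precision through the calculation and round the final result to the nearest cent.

€4118.84

January 1 – April 23, 2009: 113 days, exemption €319000 → (€646000 − €319000) × 2.5% × 113/365 = €2530.8904
April 24 – December 31, 2009: 252 days, exemption €554000 → (€646000 − €554000) × 2.5% × 252/365 = €1587.9452
Total = €4118.8356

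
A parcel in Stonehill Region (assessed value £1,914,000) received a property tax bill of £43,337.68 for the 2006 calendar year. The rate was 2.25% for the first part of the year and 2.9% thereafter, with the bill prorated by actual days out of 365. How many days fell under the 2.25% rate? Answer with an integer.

Let d = days at the first rate; then 365 − d days at the second rate.
£1,914,000 × [2.25%·d + 2.9%·(365−d)] / 365 = £43,337.68
Solving gives d = 357, so the new rate took effect on 24 Dec 2006.

357 days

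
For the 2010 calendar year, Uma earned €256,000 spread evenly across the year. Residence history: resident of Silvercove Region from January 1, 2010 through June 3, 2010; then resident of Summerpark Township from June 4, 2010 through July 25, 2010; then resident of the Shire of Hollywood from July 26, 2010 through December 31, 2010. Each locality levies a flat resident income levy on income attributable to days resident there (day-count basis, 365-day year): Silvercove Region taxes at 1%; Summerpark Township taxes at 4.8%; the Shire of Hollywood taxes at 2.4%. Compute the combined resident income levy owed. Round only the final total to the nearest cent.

€5,507.16

Silvercove Region, January 1 – June 3, 2010: 154 days → €256,000 × 1% × 154/365 = €1,080.1096
Summerpark Township, June 4 – July 25, 2010: 52 days → €256,000 × 4.8% × 52/365 = €1,750.6192
The Shire of Hollywood, July 26 – December 31, 2010: 159 days → €256,000 × 2.4% × 159/365 = €2,676.4274
Total = €5,507.1562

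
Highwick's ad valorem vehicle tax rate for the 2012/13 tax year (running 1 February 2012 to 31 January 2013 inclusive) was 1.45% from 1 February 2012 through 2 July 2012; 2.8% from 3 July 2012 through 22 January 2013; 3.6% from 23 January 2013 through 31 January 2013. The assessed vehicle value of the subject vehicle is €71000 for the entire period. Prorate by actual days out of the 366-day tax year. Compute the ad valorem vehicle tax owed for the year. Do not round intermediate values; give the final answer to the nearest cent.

€1601.28

1 February – 2 July 2012: 153 days at 1.45% → €71000 × 1.45% × 153/366 = €430.3648
3 July 2012 – 22 January 2013: 204 days at 2.8% → €71000 × 2.8% × 204/366 = €1108.0656
23 January – 31 January 2013: 9 days at 3.6% → €71000 × 3.6% × 9/366 = €62.8525
Total = €1601.2828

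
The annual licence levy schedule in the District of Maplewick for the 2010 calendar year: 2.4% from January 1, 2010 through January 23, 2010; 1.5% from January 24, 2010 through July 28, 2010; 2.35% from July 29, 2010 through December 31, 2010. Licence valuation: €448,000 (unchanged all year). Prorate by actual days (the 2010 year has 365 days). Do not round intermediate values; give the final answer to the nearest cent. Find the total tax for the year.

January 1 – January 23, 2010: 23 days at 2.4% → €448,000 × 2.4% × 23/365 = €677.5233
January 24 – July 28, 2010: 186 days at 1.5% → €448,000 × 1.5% × 186/365 = €3,424.4384
July 29 – December 31, 2010: 156 days at 2.35% → €448,000 × 2.35% × 156/365 = €4,499.6384
Total = €8,601.6000

€8,601.60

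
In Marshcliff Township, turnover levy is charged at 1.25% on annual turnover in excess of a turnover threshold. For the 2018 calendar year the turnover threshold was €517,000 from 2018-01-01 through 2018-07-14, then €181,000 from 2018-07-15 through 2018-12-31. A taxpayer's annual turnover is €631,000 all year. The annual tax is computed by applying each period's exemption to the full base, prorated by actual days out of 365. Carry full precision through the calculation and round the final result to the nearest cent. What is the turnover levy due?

€3,381.16

2018-01-01 to 2018-07-14: 195 days, exemption €517,000 → (€631,000 − €517,000) × 1.25% × 195/365 = €761.3014
2018-07-15 to 2018-12-31: 170 days, exemption €181,000 → (€631,000 − €181,000) × 1.25% × 170/365 = €2,619.8630
Total = €3,381.1644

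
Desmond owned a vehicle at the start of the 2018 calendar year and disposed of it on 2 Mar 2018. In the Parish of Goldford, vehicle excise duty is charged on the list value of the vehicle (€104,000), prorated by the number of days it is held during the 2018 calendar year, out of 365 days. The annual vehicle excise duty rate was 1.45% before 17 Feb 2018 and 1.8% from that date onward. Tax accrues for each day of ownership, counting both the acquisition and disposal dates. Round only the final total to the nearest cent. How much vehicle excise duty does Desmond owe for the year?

€265.98

1 Jan – 16 Feb 2018: 47 days at 1.45% → €104,000 × 1.45% × 47/365 = €194.1808
17 Feb – 2 Mar 2018: 14 days at 1.8% → €104,000 × 1.8% × 14/365 = €71.8027
Total = €265.9836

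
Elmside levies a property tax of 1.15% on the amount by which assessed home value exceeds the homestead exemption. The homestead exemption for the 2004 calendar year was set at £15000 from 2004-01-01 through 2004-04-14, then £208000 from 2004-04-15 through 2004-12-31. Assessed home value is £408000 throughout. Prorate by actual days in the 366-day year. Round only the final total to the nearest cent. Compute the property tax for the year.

2004-01-01 to 2004-04-14: 105 days, exemption £15000 → (£408000 − £15000) × 1.15% × 105/366 = £1296.5779
2004-04-15 to 2004-12-31: 261 days, exemption £208000 → (£408000 − £208000) × 1.15% × 261/366 = £1640.1639
Total = £2936.7418

£2936.74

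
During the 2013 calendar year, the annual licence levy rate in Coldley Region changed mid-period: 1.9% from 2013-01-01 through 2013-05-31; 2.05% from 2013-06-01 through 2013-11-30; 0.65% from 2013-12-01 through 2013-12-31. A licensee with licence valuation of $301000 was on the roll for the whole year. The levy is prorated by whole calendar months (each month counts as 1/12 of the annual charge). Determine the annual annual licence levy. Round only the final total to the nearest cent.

$5631.21

2013-01-01 to 2013-05-31: 5 months at 1.9% → $301000 × 1.9% × 5/12 = $2382.9167
2013-06-01 to 2013-11-30: 6 months at 2.05% → $301000 × 2.05% × 6/12 = $3085.2500
2013-12-01 to 2013-12-31: 1 month at 0.65% → $301000 × 0.65% × 1/12 = $163.0417
Total = $5631.2083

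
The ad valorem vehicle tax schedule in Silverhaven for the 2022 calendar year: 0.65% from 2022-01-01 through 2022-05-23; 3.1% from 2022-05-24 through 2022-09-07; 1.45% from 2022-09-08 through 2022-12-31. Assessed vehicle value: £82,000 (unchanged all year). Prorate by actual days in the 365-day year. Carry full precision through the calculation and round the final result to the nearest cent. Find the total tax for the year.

2022-01-01 to 2022-05-23: 143 days at 0.65% → £82,000 × 0.65% × 143/365 = £208.8192
2022-05-24 to 2022-09-07: 107 days at 3.1% → £82,000 × 3.1% × 107/365 = £745.1890
2022-09-08 to 2022-12-31: 115 days at 1.45% → £82,000 × 1.45% × 115/365 = £374.6164
Total = £1,328.6247

£1,328.62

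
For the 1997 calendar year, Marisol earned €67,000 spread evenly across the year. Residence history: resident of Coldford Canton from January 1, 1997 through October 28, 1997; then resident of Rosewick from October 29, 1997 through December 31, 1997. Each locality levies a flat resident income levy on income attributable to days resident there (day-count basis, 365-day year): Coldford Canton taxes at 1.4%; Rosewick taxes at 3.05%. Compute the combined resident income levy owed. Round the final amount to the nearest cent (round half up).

Coldford Canton, January 1 – October 28, 1997: 301 days → €67,000 × 1.4% × 301/365 = €773.5288
Rosewick, October 29 – December 31, 1997: 64 days → €67,000 × 3.05% × 64/365 = €358.3123
Total = €1,131.8411

€1,131.84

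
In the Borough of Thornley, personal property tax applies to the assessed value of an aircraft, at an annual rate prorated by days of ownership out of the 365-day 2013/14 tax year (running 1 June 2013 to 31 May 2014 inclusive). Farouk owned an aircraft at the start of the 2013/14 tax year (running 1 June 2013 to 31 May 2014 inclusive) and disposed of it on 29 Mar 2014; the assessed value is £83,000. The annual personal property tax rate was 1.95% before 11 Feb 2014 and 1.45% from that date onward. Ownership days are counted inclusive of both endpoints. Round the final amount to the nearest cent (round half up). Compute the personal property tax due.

1 Jun 2013 – 10 Feb 2014: 255 days at 1.95% → £83,000 × 1.95% × 255/365 = £1,130.7329
11 Feb – 29 Mar 2014: 47 days at 1.45% → £83,000 × 1.45% × 47/365 = £154.9712
Total = £1,285.7041

£1,285.70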